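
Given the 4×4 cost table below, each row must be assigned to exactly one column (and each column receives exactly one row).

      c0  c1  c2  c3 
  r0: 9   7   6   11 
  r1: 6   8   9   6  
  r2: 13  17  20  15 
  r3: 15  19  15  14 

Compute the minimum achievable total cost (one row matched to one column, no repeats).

one of 2 optimal assignments: row0→col1 (cost 7), row1→col3 (cost 6), row2→col0 (cost 13), row3→col2 (cost 15)
total = 7 + 6 + 13 + 15 = 41

Minimum assignment cost: 41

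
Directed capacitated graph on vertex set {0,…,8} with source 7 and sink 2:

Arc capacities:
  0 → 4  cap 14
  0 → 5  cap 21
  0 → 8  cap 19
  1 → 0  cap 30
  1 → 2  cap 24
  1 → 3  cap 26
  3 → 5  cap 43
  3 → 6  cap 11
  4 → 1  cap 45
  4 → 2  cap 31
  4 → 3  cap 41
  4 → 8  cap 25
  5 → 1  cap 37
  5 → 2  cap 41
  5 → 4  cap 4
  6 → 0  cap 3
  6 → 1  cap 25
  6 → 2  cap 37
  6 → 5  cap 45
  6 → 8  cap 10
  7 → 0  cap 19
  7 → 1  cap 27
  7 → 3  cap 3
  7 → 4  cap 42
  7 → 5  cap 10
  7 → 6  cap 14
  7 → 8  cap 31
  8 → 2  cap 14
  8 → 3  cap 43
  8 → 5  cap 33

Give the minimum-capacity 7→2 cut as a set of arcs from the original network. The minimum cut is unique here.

Min-cut arcs: {(1,2), (3,6), (4,2), (5,2), (7,6), (8,2)} (total capacity 135)

augment #1: 7→1→2 push 24
augment #2: 7→4→2 push 31
augment #3: 7→5→2 push 10
augment #4: 7→6→2 push 14
augment #5: 7→8→2 push 14
augment #6: 7→0→5→2 push 19
augment #7: 7→3→5→2 push 3
augment #8: 7→8→5→2 push 9
augment #9: 7→1→3→6→2 push 3
augment #10: 7→4→3→6→2 push 8
max flow = 135; residual-reachable set from 7 gives S-side
cut edges (S→T): {(1,2), (3,6), (4,2), (5,2), (7,6), (8,2)} total cap 135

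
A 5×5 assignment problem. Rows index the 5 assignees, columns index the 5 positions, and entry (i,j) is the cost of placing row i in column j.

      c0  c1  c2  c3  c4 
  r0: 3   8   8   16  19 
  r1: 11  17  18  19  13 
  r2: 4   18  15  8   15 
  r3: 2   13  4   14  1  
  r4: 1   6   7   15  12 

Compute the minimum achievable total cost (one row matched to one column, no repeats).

Minimum assignment cost: 34

one of 3 optimal assignments: row0→col0 (cost 3), row1→col4 (cost 13), row2→col3 (cost 8), row3→col2 (cost 4), row4→col1 (cost 6)
total = 3 + 13 + 8 + 4 + 6 = 34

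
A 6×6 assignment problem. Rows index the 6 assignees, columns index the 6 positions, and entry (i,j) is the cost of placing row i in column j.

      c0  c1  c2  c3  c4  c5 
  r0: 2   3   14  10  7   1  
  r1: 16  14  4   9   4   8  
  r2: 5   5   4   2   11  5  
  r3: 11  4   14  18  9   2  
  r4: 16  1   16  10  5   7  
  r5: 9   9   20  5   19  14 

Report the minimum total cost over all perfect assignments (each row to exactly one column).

Minimum assignment cost: 18

optimal assignment: row0→col0 (cost 2), row1→col4 (cost 4), row2→col2 (cost 4), row3→col5 (cost 2), row4→col1 (cost 1), row5→col3 (cost 5)
total = 2 + 4 + 4 + 2 + 1 + 5 = 18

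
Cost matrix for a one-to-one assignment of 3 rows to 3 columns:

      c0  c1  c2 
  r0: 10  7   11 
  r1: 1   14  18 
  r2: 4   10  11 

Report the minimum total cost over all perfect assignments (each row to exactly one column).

optimal assignment: row0→col1 (cost 7), row1→col0 (cost 1), row2→col2 (cost 11)
total = 7 + 1 + 11 = 19

Minimum assignment cost: 19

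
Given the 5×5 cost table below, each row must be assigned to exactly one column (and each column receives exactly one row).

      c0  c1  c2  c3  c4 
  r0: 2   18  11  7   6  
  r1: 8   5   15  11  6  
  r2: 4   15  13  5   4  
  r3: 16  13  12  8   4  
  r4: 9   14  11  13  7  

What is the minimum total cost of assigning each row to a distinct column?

optimal assignment: row0→col0 (cost 2), row1→col1 (cost 5), row2→col3 (cost 5), row3→col4 (cost 4), row4→col2 (cost 11)
total = 2 + 5 + 5 + 4 + 11 = 27

Minimum assignment cost: 27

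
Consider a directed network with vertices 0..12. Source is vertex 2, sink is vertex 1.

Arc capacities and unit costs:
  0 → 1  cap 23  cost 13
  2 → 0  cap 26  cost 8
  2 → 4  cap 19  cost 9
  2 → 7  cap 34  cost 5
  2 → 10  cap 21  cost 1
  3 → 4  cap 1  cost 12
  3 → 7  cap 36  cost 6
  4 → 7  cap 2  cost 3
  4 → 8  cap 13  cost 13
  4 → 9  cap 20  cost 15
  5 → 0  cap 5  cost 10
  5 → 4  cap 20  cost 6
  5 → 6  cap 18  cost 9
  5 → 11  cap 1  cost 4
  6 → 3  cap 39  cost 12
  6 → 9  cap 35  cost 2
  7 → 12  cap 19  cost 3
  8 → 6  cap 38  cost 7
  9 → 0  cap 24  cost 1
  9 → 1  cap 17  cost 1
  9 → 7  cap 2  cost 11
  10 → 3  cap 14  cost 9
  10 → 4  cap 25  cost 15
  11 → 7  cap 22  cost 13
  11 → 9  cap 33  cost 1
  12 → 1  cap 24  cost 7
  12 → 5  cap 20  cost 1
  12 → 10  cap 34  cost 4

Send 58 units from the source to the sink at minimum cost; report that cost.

Minimum cost for 58 units: 1168

shortest-cost path #1: 2→7→12→1 push 19 @ unit cost 15 (adds 285)
shortest-cost path #2: 2→0→1 push 23 @ unit cost 21 (adds 483)
shortest-cost path #3: 2→4→9→1 push 16 @ unit cost 25 (adds 400)
total cost = 1168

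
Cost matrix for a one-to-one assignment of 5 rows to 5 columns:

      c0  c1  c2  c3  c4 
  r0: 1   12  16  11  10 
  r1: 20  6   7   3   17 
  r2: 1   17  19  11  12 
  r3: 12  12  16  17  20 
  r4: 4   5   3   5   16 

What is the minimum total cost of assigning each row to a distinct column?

Minimum assignment cost: 29

optimal assignment: row0→col4 (cost 10), row1→col3 (cost 3), row2→col0 (cost 1), row3→col1 (cost 12), row4→col2 (cost 3)
total = 10 + 3 + 1 + 12 + 3 = 29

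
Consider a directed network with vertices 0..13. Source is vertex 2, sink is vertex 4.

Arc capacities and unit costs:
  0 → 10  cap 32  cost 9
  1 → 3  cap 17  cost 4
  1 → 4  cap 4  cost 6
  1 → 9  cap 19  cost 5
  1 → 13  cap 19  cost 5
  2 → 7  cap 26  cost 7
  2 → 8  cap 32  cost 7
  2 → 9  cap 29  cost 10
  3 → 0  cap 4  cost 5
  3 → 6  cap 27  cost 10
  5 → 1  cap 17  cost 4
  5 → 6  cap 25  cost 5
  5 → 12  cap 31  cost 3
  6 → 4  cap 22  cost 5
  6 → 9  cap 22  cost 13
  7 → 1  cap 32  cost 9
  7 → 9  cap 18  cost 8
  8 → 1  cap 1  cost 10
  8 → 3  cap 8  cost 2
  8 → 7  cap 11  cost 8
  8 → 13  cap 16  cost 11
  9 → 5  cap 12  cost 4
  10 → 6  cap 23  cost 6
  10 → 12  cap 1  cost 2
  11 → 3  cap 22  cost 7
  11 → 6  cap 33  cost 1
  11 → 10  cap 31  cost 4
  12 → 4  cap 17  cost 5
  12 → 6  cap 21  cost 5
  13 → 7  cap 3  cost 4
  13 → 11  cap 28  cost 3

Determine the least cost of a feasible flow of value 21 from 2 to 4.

shortest-cost path #1: 2→7→1→4 push 4 @ unit cost 22 (adds 88)
shortest-cost path #2: 2→9→5→12→4 push 12 @ unit cost 22 (adds 264)
shortest-cost path #3: 2→8→3→6→4 push 5 @ unit cost 24 (adds 120)
total cost = 472

Minimum cost for 21 units: 472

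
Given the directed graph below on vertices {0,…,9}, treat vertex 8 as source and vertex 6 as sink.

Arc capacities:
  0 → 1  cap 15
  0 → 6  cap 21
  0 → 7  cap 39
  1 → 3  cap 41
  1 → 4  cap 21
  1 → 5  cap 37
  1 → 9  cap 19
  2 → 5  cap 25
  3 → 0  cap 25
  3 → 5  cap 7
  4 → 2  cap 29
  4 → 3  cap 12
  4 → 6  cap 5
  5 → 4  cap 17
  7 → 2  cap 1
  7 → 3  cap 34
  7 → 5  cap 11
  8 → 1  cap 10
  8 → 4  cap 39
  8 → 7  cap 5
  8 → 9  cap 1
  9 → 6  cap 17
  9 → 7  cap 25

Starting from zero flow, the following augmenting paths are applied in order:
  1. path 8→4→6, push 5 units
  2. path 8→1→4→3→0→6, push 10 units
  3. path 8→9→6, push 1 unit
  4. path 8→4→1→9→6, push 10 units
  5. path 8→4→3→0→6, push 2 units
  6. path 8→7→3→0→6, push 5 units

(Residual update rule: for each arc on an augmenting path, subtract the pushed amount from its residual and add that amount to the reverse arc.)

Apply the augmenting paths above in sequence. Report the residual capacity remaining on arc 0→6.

after path 1 (8→4→6, push 5): res(0,6)=21
after path 2 (8→1→4→3→0→6, push 10): res(0,6)=11
after path 3 (8→9→6, push 1): res(0,6)=11
after path 4 (8→4→1→9→6, push 10): res(0,6)=11
after path 5 (8→4→3→0→6, push 2): res(0,6)=9
after path 6 (8→7→3→0→6, push 5): res(0,6)=4

Residual capacity of (0,6): 4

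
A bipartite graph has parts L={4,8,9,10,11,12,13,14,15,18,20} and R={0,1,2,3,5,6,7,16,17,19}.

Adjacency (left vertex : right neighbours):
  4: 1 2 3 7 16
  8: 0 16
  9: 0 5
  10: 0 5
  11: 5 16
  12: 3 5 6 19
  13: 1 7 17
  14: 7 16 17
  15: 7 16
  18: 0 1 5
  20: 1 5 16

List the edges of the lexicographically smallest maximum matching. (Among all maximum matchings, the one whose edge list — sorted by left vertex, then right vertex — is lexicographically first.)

|M| = 8 (so the lex-smallest maximum matching has 8 edges)
process left vertices in ascending order; for each, take the smallest-labelled available neighbour that still permits 8 edges overall, or leave it unmatched if none does
lex-smallest matching: {4-2, 8-0, 9-5, 11-16, 12-3, 13-1, 14-17, 15-7}

Lex-smallest maximum matching: {(4,2), (8,0), (9,5), (11,16), (12,3), (13,1), (14,17), (15,7)}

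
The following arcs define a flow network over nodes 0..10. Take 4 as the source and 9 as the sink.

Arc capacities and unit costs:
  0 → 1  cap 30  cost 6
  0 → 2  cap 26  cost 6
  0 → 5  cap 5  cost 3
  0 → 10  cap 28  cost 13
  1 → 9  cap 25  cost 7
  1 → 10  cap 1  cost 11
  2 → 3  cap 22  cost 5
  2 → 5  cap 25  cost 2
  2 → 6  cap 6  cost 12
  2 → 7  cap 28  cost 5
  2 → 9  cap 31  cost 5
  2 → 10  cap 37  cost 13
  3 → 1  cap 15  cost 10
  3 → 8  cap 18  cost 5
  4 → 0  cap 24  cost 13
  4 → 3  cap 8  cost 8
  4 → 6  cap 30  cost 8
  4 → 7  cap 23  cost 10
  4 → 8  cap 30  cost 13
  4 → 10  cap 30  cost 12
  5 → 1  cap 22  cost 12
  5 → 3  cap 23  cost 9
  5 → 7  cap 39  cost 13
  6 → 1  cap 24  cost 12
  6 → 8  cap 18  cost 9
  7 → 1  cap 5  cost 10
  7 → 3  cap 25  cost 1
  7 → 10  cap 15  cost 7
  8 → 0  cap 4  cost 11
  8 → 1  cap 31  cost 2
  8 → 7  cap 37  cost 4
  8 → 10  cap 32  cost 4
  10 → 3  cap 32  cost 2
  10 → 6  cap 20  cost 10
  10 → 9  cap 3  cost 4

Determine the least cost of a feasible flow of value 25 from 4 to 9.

shortest-cost path #1: 4→10→9 push 3 @ unit cost 16 (adds 48)
shortest-cost path #2: 4→8→1→9 push 22 @ unit cost 22 (adds 484)
total cost = 532

Minimum cost for 25 units: 532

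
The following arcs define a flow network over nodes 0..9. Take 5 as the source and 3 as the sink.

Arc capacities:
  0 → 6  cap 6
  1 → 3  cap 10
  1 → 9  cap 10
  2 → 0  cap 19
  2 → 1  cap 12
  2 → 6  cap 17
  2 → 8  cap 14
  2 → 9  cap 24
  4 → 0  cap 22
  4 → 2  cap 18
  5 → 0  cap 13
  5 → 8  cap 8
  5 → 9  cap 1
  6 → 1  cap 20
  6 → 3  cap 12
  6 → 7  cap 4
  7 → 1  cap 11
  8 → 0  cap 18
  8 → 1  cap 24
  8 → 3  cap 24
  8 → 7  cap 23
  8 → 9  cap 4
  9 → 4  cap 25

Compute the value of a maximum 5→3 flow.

augment #1: 5→8→3 bottleneck 8, total now 8
augment #2: 5→0→6→3 bottleneck 6, total now 14
augment #3: 5→9→4→2→1→3 bottleneck 1, total now 15

Maximum flow value: 15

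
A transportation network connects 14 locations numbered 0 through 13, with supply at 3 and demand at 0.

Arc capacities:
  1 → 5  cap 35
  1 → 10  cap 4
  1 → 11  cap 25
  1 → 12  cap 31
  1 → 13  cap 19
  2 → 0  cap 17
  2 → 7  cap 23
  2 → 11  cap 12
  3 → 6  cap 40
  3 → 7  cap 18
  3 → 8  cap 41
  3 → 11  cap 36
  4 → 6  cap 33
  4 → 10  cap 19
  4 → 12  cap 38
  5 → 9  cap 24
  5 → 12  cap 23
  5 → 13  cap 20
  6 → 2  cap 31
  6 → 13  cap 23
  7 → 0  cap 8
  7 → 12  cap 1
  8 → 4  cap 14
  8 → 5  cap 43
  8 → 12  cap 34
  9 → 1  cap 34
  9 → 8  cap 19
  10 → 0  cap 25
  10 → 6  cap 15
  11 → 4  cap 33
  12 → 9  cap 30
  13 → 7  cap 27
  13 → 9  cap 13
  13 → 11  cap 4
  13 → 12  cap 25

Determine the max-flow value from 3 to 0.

Maximum flow value: 48

augment #1: 3→7→0 bottleneck 8, total now 8
augment #2: 3→6→2→0 bottleneck 17, total now 25
augment #3: 3→8→4→10→0 bottleneck 14, total now 39
augment #4: 3→11→4→10→0 bottleneck 5, total now 44
augment #5: 3→6→13→9→1→10→0 bottleneck 4, total now 48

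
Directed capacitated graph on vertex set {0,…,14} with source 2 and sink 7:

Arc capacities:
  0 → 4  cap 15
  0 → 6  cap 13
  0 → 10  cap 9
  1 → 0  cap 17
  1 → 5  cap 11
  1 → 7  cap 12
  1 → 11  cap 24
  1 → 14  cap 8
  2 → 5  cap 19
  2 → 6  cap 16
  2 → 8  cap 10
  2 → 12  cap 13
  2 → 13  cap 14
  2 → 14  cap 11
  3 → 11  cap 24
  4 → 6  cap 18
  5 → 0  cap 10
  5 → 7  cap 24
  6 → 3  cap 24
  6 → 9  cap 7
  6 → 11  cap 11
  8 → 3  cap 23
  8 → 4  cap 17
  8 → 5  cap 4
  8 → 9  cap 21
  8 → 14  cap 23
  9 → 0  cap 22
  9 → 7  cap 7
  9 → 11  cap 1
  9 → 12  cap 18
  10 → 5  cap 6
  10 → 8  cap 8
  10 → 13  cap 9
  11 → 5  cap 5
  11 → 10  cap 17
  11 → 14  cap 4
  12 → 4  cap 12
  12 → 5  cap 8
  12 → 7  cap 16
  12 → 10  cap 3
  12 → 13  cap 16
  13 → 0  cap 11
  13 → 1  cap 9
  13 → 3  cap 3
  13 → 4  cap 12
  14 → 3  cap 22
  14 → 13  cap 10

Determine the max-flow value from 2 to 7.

Maximum flow value: 56

augment #1: 2→5→7 bottleneck 19, total now 19
augment #2: 2→12→7 bottleneck 13, total now 32
augment #3: 2→6→9→7 bottleneck 7, total now 39
augment #4: 2→8→5→7 bottleneck 4, total now 43
augment #5: 2→13→1→7 bottleneck 9, total now 52
augment #6: 2→6→11→5→7 bottleneck 1, total now 53
augment #7: 2→8→9→12→7 bottleneck 3, total now 56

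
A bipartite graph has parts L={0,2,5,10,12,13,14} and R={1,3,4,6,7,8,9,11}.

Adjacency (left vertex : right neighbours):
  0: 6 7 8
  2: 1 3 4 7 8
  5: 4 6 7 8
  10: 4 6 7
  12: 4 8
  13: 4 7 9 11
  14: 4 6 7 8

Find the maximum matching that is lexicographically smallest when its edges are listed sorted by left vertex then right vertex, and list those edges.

Lex-smallest maximum matching: {(0,6), (2,1), (5,4), (10,7), (12,8), (13,9)}

|M| = 6 (so the lex-smallest maximum matching has 6 edges)
process left vertices in ascending order; for each, take the smallest-labelled available neighbour that still permits 6 edges overall, or leave it unmatched if none does
lex-smallest matching: {0-6, 2-1, 5-4, 10-7, 12-8, 13-9}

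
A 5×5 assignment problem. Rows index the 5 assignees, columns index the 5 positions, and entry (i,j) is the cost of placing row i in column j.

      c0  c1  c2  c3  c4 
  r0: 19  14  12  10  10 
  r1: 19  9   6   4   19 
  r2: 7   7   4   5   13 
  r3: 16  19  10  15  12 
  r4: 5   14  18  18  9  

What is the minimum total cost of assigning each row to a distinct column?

optimal assignment: row0→col4 (cost 10), row1→col3 (cost 4), row2→col1 (cost 7), row3→col2 (cost 10), row4→col0 (cost 5)
total = 10 + 4 + 7 + 10 + 5 = 36

Minimum assignment cost: 36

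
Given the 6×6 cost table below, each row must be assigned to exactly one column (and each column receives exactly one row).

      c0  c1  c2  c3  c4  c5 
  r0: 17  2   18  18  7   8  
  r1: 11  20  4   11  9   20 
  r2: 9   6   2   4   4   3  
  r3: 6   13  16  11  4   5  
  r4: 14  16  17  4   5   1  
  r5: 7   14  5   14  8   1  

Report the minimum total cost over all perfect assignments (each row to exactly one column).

optimal assignment: row0→col1 (cost 2), row1→col2 (cost 4), row2→col4 (cost 4), row3→col0 (cost 6), row4→col3 (cost 4), row5→col5 (cost 1)
total = 2 + 4 + 4 + 6 + 4 + 1 = 21

Minimum assignment cost: 21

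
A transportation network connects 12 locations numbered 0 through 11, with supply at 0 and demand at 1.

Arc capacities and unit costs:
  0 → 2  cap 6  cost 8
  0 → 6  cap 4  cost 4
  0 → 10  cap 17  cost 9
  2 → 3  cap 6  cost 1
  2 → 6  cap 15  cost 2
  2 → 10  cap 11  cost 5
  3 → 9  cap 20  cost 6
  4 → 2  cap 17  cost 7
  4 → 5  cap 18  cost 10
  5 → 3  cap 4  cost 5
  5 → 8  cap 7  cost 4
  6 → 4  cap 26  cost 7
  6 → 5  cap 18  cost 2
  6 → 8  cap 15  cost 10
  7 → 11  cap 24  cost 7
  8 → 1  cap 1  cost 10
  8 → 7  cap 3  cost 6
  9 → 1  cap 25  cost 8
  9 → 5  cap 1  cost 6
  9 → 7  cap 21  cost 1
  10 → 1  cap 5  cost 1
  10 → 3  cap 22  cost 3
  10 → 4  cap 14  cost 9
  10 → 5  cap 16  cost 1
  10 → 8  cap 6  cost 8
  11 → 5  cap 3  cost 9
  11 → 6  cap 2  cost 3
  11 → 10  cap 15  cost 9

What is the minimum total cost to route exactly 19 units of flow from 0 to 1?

Minimum cost for 19 units: 387

shortest-cost path #1: 0→10→1 push 5 @ unit cost 10 (adds 50)
shortest-cost path #2: 0→6→5→8→1 push 1 @ unit cost 20 (adds 20)
shortest-cost path #3: 0→2→3→9→1 push 6 @ unit cost 23 (adds 138)
shortest-cost path #4: 0→6→5→3→9→1 push 3 @ unit cost 25 (adds 75)
shortest-cost path #5: 0→10→3→9→1 push 4 @ unit cost 26 (adds 104)
total cost = 387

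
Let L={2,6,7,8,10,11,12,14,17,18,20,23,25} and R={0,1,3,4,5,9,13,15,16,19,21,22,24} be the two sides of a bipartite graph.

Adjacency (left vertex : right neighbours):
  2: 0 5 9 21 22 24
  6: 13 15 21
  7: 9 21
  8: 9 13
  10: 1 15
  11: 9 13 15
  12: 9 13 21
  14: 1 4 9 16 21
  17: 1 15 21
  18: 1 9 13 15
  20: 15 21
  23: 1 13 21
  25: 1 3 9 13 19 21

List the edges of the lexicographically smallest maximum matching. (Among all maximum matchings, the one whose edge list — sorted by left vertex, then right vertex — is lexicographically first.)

|M| = 8 (so the lex-smallest maximum matching has 8 edges)
process left vertices in ascending order; for each, take the smallest-labelled available neighbour that still permits 8 edges overall, or leave it unmatched if none does
lex-smallest matching: {2-0, 6-13, 7-9, 10-1, 11-15, 12-21, 14-4, 25-3}

Lex-smallest maximum matching: {(2,0), (6,13), (7,9), (10,1), (11,15), (12,21), (14,4), (25,3)}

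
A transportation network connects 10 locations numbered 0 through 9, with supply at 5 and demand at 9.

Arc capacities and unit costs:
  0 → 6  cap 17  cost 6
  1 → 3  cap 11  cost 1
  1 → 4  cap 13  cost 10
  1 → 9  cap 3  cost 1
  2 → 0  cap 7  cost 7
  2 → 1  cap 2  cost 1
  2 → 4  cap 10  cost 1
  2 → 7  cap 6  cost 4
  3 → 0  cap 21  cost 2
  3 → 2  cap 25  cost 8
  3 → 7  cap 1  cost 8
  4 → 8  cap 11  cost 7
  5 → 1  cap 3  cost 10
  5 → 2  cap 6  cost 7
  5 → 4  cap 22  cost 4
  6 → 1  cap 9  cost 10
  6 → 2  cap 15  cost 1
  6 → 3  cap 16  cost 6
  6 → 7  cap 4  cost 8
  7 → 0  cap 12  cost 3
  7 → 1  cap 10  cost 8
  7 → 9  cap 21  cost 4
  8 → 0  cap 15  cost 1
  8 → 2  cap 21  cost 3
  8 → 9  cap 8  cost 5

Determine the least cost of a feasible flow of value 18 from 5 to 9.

shortest-cost path #1: 5→2→1→9 push 2 @ unit cost 9 (adds 18)
shortest-cost path #2: 5→1→9 push 1 @ unit cost 11 (adds 11)
shortest-cost path #3: 5→2→7→9 push 4 @ unit cost 15 (adds 60)
shortest-cost path #4: 5→4→8→9 push 8 @ unit cost 16 (adds 128)
shortest-cost path #5: 5→1→2→7→9 push 2 @ unit cost 17 (adds 34)
shortest-cost path #6: 5→4→8→2→1→3→7→9 push 1 @ unit cost 28 (adds 28)
total cost = 279

Minimum cost for 18 units: 279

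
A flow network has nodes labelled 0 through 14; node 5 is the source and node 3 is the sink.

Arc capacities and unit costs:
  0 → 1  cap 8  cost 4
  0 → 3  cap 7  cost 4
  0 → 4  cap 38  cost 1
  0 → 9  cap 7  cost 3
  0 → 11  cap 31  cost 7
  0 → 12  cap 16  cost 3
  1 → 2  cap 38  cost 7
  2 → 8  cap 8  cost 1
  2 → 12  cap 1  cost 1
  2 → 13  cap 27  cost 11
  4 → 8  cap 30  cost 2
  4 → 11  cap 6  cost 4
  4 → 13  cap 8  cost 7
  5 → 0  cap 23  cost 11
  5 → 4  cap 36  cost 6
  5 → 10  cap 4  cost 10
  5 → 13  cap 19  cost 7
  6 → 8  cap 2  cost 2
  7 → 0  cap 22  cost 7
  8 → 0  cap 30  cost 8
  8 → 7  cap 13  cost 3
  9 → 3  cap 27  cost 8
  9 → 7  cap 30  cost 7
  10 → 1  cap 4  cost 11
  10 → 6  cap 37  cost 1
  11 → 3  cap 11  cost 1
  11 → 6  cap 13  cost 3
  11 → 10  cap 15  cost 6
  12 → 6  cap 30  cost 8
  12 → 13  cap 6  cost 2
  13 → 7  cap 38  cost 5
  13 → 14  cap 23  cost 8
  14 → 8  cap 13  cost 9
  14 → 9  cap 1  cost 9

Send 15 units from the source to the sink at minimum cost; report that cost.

shortest-cost path #1: 5→4→11→3 push 6 @ unit cost 11 (adds 66)
shortest-cost path #2: 5→0→3 push 7 @ unit cost 15 (adds 105)
shortest-cost path #3: 5→0→11→3 push 2 @ unit cost 19 (adds 38)
total cost = 209

Minimum cost for 15 units: 209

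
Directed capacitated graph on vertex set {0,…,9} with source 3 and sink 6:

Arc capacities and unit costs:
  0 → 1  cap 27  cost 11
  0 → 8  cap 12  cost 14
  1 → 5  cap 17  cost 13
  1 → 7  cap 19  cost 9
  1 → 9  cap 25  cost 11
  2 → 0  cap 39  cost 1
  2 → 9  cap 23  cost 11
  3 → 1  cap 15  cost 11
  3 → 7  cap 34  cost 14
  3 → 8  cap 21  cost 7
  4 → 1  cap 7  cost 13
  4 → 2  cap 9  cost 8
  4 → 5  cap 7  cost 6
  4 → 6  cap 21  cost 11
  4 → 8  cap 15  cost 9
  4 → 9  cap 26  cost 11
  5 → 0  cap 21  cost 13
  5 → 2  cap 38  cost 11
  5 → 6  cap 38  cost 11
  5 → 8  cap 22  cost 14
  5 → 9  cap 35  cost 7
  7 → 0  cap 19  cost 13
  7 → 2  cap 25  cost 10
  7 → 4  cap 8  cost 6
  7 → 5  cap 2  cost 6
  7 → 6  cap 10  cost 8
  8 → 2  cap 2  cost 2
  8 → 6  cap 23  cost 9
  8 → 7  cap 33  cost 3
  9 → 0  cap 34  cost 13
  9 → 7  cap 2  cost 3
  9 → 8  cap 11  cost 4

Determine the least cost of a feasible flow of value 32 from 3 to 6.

Minimum cost for 32 units: 587

shortest-cost path #1: 3→8→6 push 21 @ unit cost 16 (adds 336)
shortest-cost path #2: 3→7→6 push 10 @ unit cost 22 (adds 220)
shortest-cost path #3: 3→7→4→6 push 1 @ unit cost 31 (adds 31)
total cost = 587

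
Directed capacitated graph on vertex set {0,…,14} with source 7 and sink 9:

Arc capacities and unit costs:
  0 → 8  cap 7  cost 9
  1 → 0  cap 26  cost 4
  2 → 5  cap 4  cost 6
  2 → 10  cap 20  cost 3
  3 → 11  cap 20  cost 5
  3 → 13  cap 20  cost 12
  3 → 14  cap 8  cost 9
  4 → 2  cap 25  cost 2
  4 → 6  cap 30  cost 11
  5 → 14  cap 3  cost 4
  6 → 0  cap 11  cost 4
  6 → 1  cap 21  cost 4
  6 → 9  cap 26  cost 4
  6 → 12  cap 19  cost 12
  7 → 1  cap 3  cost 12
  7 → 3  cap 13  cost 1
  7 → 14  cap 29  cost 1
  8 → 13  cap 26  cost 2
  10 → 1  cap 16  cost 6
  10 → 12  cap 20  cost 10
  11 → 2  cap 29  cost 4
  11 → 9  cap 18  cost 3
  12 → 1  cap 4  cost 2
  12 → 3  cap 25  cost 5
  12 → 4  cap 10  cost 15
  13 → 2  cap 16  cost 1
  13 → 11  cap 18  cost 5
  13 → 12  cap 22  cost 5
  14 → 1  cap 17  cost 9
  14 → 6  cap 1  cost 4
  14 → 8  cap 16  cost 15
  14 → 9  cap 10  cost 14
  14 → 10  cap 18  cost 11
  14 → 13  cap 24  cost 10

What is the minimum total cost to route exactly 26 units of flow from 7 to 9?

Minimum cost for 26 units: 314

shortest-cost path #1: 7→14→6→9 push 1 @ unit cost 9 (adds 9)
shortest-cost path #2: 7→3→11→9 push 13 @ unit cost 9 (adds 117)
shortest-cost path #3: 7→14→9 push 10 @ unit cost 15 (adds 150)
shortest-cost path #4: 7→14→13→11→9 push 2 @ unit cost 19 (adds 38)
total cost = 314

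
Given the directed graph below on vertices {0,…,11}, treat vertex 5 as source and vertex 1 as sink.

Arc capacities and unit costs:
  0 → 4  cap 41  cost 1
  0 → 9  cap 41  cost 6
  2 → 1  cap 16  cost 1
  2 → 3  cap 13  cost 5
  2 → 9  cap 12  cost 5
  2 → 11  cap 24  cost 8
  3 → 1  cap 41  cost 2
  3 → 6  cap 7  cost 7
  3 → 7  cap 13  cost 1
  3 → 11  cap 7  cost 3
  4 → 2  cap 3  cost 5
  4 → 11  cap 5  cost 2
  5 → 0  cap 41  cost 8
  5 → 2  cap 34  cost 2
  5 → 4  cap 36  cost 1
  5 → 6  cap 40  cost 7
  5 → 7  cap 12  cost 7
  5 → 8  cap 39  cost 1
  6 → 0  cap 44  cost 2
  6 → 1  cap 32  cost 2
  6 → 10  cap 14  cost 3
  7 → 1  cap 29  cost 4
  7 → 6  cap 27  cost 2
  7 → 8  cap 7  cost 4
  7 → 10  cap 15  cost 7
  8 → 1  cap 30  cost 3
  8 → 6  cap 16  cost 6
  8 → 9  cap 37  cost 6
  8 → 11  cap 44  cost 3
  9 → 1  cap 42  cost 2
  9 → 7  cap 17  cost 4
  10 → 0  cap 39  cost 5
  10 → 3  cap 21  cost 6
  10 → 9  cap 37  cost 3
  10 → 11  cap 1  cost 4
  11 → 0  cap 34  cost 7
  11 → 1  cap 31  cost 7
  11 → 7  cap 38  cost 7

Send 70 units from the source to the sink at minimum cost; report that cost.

Minimum cost for 70 units: 384

shortest-cost path #1: 5→2→1 push 16 @ unit cost 3 (adds 48)
shortest-cost path #2: 5→8→1 push 30 @ unit cost 4 (adds 120)
shortest-cost path #3: 5→6→1 push 24 @ unit cost 9 (adds 216)
total cost = 384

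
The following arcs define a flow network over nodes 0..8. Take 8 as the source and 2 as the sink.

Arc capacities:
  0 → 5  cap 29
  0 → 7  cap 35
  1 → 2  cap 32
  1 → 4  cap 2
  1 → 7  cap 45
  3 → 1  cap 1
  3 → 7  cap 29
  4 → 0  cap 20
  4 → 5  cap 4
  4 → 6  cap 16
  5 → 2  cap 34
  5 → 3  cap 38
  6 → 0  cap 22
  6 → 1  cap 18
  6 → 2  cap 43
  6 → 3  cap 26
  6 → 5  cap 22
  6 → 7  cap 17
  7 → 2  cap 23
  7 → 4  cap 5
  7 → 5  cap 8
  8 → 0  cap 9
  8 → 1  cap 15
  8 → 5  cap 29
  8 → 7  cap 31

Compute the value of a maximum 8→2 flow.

Maximum flow value: 78

augment #1: 8→1→2 bottleneck 15, total now 15
augment #2: 8→5→2 bottleneck 29, total now 44
augment #3: 8→7→2 bottleneck 23, total now 67
augment #4: 8→0→5→2 bottleneck 5, total now 72
augment #5: 8→7→4→6→2 bottleneck 5, total now 77
augment #6: 8→0→5→3→1→2 bottleneck 1, total now 78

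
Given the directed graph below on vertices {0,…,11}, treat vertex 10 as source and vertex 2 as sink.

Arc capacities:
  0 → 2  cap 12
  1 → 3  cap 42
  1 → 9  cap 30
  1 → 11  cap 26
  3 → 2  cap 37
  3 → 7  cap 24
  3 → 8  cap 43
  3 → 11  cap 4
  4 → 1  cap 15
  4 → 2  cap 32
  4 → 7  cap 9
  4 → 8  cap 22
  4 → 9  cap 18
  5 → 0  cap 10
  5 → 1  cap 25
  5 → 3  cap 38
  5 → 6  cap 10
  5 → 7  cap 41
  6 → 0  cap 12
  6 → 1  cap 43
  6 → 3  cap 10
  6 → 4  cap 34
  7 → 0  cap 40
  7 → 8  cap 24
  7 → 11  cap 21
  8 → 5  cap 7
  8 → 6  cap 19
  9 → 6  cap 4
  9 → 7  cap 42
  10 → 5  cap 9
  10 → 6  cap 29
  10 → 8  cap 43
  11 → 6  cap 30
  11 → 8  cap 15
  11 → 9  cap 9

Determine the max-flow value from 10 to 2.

augment #1: 10→5→0→2 bottleneck 9, total now 9
augment #2: 10→6→0→2 bottleneck 3, total now 12
augment #3: 10→6→3→2 bottleneck 10, total now 22
augment #4: 10→6→4→2 bottleneck 16, total now 38
augment #5: 10→8→5→3→2 bottleneck 7, total now 45
augment #6: 10→8→6→4→2 bottleneck 16, total now 61
augment #7: 10→8→6→1→3→2 bottleneck 3, total now 64

Maximum flow value: 64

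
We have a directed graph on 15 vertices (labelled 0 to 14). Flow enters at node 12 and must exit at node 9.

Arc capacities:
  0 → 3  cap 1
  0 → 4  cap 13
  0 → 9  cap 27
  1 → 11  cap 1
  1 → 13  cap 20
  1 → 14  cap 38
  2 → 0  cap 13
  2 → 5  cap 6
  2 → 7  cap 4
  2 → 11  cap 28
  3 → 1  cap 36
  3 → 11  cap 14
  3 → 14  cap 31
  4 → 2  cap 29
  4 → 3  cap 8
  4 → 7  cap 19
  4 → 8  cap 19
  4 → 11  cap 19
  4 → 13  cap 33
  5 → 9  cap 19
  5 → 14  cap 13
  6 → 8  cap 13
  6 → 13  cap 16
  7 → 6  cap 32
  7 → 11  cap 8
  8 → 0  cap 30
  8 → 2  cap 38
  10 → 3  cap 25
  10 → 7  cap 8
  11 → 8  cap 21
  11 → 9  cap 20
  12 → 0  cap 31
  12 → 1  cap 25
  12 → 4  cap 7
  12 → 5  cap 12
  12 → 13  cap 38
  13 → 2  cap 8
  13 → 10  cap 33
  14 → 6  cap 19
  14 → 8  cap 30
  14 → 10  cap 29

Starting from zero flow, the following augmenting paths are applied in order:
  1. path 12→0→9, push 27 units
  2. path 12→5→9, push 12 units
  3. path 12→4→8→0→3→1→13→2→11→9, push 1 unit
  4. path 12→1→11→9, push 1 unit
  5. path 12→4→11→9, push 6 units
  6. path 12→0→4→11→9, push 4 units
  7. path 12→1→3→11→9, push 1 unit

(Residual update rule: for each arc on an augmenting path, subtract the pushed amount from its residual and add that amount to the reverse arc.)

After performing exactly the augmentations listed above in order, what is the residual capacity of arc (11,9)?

Residual capacity of (11,9): 7

after path 1 (12→0→9, push 27): res(11,9)=20
after path 2 (12→5→9, push 12): res(11,9)=20
after path 3 (12→4→8→0→3→1→13→2→11→9, push 1): res(11,9)=19
after path 4 (12→1→11→9, push 1): res(11,9)=18
after path 5 (12→4→11→9, push 6): res(11,9)=12
after path 6 (12→0→4→11→9, push 4): res(11,9)=8
after path 7 (12→1→3→11→9, push 1): res(11,9)=7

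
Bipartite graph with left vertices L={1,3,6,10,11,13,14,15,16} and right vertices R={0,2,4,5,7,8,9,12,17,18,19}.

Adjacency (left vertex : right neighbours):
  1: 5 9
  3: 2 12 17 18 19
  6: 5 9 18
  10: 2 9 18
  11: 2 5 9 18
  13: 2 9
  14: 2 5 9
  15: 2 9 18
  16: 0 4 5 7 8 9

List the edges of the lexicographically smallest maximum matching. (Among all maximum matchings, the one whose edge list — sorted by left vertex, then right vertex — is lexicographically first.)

|M| = 6 (so the lex-smallest maximum matching has 6 edges)
process left vertices in ascending order; for each, take the smallest-labelled available neighbour that still permits 6 edges overall, or leave it unmatched if none does
lex-smallest matching: {1-5, 3-12, 6-9, 10-2, 11-18, 16-0}

Lex-smallest maximum matching: {(1,5), (3,12), (6,9), (10,2), (11,18), (16,0)}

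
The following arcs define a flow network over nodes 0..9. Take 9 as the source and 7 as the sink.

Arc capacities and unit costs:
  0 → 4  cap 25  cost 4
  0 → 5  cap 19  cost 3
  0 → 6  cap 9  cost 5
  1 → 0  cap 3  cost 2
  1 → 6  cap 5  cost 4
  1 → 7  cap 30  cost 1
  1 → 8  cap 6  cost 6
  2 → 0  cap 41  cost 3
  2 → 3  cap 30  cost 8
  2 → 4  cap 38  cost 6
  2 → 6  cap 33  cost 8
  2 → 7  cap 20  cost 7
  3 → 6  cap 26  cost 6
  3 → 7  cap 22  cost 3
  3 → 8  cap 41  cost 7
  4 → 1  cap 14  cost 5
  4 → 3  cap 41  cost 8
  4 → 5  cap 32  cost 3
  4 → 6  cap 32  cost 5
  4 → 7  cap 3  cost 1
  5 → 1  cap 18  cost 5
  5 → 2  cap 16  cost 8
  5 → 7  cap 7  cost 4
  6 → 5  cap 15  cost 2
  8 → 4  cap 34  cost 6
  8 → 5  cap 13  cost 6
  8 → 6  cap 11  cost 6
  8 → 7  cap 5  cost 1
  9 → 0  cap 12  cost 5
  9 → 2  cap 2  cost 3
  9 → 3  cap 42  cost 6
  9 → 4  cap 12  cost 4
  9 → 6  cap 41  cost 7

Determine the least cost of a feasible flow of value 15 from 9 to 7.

shortest-cost path #1: 9→4→7 push 3 @ unit cost 5 (adds 15)
shortest-cost path #2: 9→3→7 push 12 @ unit cost 9 (adds 108)
total cost = 123

Minimum cost for 15 units: 123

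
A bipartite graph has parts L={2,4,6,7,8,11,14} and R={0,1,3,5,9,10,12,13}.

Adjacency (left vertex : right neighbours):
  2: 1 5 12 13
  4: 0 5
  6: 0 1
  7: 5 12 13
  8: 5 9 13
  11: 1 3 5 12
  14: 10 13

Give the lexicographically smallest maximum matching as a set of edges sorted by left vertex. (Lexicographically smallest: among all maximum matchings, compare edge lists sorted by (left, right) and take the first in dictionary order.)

Lex-smallest maximum matching: {(2,1), (4,5), (6,0), (7,12), (8,9), (11,3), (14,10)}

|M| = 7 (so the lex-smallest maximum matching has 7 edges)
process left vertices in ascending order; for each, take the smallest-labelled available neighbour that still permits 7 edges overall, or leave it unmatched if none does
lex-smallest matching: {2-1, 4-5, 6-0, 7-12, 8-9, 11-3, 14-10}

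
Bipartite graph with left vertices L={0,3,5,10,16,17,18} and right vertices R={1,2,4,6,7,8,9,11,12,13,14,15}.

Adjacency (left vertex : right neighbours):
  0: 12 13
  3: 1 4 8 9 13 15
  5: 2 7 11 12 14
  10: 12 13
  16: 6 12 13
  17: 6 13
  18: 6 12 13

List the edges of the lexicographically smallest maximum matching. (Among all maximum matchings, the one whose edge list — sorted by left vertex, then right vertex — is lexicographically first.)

|M| = 5 (so the lex-smallest maximum matching has 5 edges)
process left vertices in ascending order; for each, take the smallest-labelled available neighbour that still permits 5 edges overall, or leave it unmatched if none does
lex-smallest matching: {0-12, 3-1, 5-2, 10-13, 16-6}

Lex-smallest maximum matching: {(0,12), (3,1), (5,2), (10,13), (16,6)}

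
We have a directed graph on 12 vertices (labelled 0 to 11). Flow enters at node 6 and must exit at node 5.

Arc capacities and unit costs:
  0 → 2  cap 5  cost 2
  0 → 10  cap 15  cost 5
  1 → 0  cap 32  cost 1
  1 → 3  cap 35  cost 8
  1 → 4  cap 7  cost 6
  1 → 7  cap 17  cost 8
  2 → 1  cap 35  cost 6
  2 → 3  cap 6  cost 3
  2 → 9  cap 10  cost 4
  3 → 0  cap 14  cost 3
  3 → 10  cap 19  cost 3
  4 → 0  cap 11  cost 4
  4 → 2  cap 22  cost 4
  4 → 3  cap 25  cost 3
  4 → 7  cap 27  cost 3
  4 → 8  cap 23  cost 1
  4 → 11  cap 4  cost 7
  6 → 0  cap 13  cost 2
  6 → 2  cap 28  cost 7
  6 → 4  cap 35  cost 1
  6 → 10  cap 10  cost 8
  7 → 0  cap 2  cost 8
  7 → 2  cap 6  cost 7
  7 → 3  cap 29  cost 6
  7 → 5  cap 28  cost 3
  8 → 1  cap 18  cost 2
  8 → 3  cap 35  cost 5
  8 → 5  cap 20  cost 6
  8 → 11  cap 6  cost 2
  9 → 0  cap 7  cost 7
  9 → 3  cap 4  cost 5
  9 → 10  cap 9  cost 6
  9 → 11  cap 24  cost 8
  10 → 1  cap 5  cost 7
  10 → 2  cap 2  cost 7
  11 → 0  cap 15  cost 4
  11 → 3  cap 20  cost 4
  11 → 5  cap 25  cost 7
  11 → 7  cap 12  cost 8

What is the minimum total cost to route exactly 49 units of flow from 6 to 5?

Minimum cost for 49 units: 588

shortest-cost path #1: 6→4→7→5 push 27 @ unit cost 7 (adds 189)
shortest-cost path #2: 6→4→8→5 push 8 @ unit cost 8 (adds 64)
shortest-cost path #3: 6→0→2→1→7→5 push 1 @ unit cost 21 (adds 21)
shortest-cost path #4: 6→0→2→1→7→4→8→5 push 4 @ unit cost 22 (adds 88)
shortest-cost path #5: 6→2→1→7→4→8→5 push 8 @ unit cost 25 (adds 200)
shortest-cost path #6: 6→2→9→11→5 push 1 @ unit cost 26 (adds 26)
total cost = 588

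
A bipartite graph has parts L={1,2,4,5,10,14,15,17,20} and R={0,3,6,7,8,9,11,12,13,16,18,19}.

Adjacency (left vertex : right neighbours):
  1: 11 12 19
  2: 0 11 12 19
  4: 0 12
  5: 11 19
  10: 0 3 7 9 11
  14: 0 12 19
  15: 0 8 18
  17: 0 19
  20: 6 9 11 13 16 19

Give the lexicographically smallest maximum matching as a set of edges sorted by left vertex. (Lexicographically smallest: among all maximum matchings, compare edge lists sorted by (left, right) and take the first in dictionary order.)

|M| = 7 (so the lex-smallest maximum matching has 7 edges)
process left vertices in ascending order; for each, take the smallest-labelled available neighbour that still permits 7 edges overall, or leave it unmatched if none does
lex-smallest matching: {1-11, 2-0, 4-12, 5-19, 10-3, 15-8, 20-6}

Lex-smallest maximum matching: {(1,11), (2,0), (4,12), (5,19), (10,3), (15,8), (20,6)}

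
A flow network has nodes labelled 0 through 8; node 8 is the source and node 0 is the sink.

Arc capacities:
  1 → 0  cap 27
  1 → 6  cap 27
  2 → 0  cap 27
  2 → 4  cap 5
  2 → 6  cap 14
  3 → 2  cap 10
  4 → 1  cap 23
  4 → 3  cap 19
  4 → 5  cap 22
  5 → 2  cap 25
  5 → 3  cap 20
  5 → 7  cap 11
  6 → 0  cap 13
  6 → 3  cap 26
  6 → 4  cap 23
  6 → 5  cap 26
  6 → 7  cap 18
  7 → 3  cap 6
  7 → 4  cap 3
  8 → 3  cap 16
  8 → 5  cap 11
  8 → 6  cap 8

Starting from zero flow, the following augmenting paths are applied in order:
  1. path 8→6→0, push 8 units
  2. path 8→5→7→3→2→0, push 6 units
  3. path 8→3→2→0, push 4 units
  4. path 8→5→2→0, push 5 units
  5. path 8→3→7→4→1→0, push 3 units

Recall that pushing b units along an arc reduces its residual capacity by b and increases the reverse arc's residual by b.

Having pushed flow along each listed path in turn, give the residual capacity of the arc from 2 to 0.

after path 1 (8→6→0, push 8): res(2,0)=27
after path 2 (8→5→7→3→2→0, push 6): res(2,0)=21
after path 3 (8→3→2→0, push 4): res(2,0)=17
after path 4 (8→5→2→0, push 5): res(2,0)=12
after path 5 (8→3→7→4→1→0, push 3): res(2,0)=12

Residual capacity of (2,0): 12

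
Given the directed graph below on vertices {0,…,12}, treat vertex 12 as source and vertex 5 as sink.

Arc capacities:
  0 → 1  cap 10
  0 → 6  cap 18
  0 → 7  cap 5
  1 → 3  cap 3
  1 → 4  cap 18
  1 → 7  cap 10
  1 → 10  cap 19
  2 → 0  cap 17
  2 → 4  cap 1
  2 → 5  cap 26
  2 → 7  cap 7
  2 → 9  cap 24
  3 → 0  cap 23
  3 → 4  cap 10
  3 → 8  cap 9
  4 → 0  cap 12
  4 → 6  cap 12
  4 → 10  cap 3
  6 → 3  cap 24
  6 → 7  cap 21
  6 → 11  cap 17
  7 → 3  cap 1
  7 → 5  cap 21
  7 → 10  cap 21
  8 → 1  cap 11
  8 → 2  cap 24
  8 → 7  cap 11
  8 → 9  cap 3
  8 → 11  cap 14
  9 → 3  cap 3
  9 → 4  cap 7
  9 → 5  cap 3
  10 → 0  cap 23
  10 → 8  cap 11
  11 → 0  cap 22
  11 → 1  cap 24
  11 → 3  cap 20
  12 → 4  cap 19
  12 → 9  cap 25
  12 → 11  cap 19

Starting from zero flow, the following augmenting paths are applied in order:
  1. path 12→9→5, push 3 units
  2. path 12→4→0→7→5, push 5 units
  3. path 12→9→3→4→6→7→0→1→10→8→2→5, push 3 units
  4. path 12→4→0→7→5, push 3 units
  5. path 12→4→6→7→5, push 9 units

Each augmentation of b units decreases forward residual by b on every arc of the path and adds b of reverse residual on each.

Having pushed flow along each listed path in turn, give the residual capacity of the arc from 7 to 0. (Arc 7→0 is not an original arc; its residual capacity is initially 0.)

Residual capacity of (7,0): 5

after path 1 (12→9→5, push 3): res(7,0)=0
after path 2 (12→4→0→7→5, push 5): res(7,0)=5
after path 3 (12→9→3→4→6→7→0→1→10→8→2→5, push 3): res(7,0)=2
after path 4 (12→4→0→7→5, push 3): res(7,0)=5
after path 5 (12→4→6→7→5, push 9): res(7,0)=5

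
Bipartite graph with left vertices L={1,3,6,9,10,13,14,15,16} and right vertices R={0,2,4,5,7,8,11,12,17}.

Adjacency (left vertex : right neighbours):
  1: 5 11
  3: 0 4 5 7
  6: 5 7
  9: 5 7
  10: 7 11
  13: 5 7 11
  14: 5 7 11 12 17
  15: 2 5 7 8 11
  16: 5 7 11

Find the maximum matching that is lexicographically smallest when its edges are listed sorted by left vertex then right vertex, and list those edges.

Lex-smallest maximum matching: {(1,5), (3,0), (6,7), (10,11), (14,12), (15,2)}

|M| = 6 (so the lex-smallest maximum matching has 6 edges)
process left vertices in ascending order; for each, take the smallest-labelled available neighbour that still permits 6 edges overall, or leave it unmatched if none does
lex-smallest matching: {1-5, 3-0, 6-7, 10-11, 14-12, 15-2}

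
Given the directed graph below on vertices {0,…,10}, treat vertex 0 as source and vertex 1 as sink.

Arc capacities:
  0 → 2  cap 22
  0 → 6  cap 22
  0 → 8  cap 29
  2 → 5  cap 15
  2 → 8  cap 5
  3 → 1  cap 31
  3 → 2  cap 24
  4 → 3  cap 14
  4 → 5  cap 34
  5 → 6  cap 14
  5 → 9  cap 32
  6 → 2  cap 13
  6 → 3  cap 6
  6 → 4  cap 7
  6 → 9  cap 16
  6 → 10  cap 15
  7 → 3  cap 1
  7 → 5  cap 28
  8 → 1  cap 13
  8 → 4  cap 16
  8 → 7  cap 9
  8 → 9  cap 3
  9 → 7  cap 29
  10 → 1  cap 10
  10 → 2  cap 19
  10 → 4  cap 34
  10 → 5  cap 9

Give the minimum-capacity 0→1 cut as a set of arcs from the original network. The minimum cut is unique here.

Min-cut arcs: {(4,3), (6,3), (7,3), (8,1), (10,1)} (total capacity 44)

augment #1: 0→8→1 push 13
augment #2: 0→6→3→1 push 6
augment #3: 0→6→10→1 push 10
augment #4: 0→6→4→3→1 push 6
augment #5: 0→8→4→3→1 push 8
augment #6: 0→8→7→3→1 push 1
max flow = 44; residual-reachable set from 0 gives S-side
cut edges (S→T): {(4,3), (6,3), (7,3), (8,1), (10,1)} total cap 44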